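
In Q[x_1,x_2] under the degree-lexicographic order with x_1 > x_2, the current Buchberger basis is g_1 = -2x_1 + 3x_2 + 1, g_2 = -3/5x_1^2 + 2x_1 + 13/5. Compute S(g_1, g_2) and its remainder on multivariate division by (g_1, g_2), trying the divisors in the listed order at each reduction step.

lcm(LM(g_1), LM(g_2)) = x_1^2.
S = (lcm/LT(g_1))·g_1 − (lcm/LT(g_2))·g_2 = -3/2x_1x_2 + 17/6x_1 + 13/3.
Reduce S modulo (g_1, g_2) in that order:
  leading term x_1x_2: subtract (3/4x_2)·g_1 from -3/2x_1x_2 + 17/6x_1 + 13/3 → -9/4x_2^2 + 17/6x_1 - 3/4x_2 + 13/3
  leading term x_2^2: no divisor's leading term divides it; move -9/4x_2^2 to the remainder.
  leading term x_1: subtract (-17/12)·g_1 from 17/6x_1 - 3/4x_2 + 13/3 → 7/2x_2 + 23/4
  leading term x_2: no divisor's leading term divides it; move 7/2x_2 to the remainder.
  leading term 1: no divisor's leading term divides it; move 23/4 to the remainder.
The remainder -9/4x_2^2 + 7/2x_2 + 23/4 is nonzero, so it would be added as the next basis element.
An S-polynomial is built so that the two leading terms cancel; whether anything survives reduction is exactly the Gröbner-basis criterion.

S(g_1, g_2) = -3/2x_1x_2 + 17/6x_1 + 13/3; remainder on division = -9/4x_2^2 + 7/2x_2 + 23/4.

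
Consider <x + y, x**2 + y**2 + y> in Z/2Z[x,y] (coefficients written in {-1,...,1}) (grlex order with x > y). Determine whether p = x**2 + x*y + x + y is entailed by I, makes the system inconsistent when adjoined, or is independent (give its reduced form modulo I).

First compute the reduced Gröbner basis of I by Buchberger's algorithm.
f_1 = x + y, LT = x.
f_2 = x**2 + y**2 + y, LT = x**2.

S(f_1,f_2): lcm = x**2. S = x*y + y**2 + y.
  reduce S modulo (f_1, f_2):
  remainder y ≠ 0; add h_3 = y to the basis.

The other S-polynomials (S(f_1,h_3), S(f_2,h_3)) all reduce to 0 modulo the current basis, so we have a Gröbner basis.
Inter-reduce: drop elements whose leading term is divisible by another's, tail-reduce, and make monic.
Reduced Gröbner basis: {x, y}.
Label its elements g_1 = x, g_2 = y.

Reduce p = x**2 + x*y + x + y modulo G:
  leading term x**2: subtract (x)·g_1 from x**2 + x*y + x + y → x*y + x + y
  leading term x*y: subtract (y)·g_1 from x*y + x + y → x + y
  leading term x: subtract (1)·g_1 from x + y → y
  leading term y: subtract (1)·g_2 from y → 0
  normal form = 0.
Since the normal form is 0, p ∈ I.

x**2 + x*y + x + y lies in I (it reduces to 0).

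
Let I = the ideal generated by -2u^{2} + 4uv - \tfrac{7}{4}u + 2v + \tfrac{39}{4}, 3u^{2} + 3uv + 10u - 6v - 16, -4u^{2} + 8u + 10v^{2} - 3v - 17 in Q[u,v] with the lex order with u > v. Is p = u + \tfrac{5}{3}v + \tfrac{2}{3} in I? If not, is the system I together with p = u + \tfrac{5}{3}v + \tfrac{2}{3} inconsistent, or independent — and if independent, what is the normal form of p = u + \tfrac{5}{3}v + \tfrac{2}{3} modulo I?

First compute the reduced Gröbner basis of I by Buchberger's algorithm.
f_1 = -2u^{2} + 4uv - \tfrac{7}{4}u + 2v + \tfrac{39}{4}, LT = u^{2}.
f_2 = 3u^{2} + 3uv + 10u - 6v - 16, LT = u^{2}.
f_3 = -4u^{2} + 8u + 10v^{2} - 3v - 17, LT = u^{2}.

S(f_1,f_2): lcm = u^{2}. S = -3uv - \tfrac{59}{24}u + v + \tfrac{11}{24}.
  leading term uv: no divisor's leading term divides it; move -3uv to the remainder.
  leading term u: no divisor's leading term divides it; move -\tfrac{59}{24}u to the remainder.
  leading term v: no divisor's leading term divides it; move v to the remainder.
  leading term 1: no divisor's leading term divides it; move \tfrac{11}{24} to the remainder.
  remainder -3uv - \tfrac{59}{24}u + v + \tfrac{11}{24} ≠ 0; add h_4 = -3uv - \tfrac{59}{24}u + v + \tfrac{11}{24} to the basis.

S(f_1,f_3): lcm = u^{2}. S = -2uv + \tfrac{23}{8}u + \tfrac{5}{2}v^{2} - \tfrac{7}{4}v - \tfrac{73}{8}.
  leading term uv: subtract (\tfrac{2}{3})·h_4 from -2uv + \tfrac{23}{8}u + \tfrac{5}{2}v^{2} - \tfrac{7}{4}v - \tfrac{73}{8} → \tfrac{325}{72}u + \tfrac{5}{2}v^{2} - \tfrac{29}{12}v - \tfrac{679}{72}
  leading term u: no divisor's leading term divides it; move \tfrac{325}{72}u to the remainder.
  leading term v^{2}: no divisor's leading term divides it; move \tfrac{5}{2}v^{2} to the remainder.
  leading term v: no divisor's leading term divides it; move -\tfrac{29}{12}v to the remainder.
  leading term 1: no divisor's leading term divides it; move -\tfrac{679}{72} to the remainder.
  remainder \tfrac{325}{72}u + \tfrac{5}{2}v^{2} - \tfrac{29}{12}v - \tfrac{679}{72} ≠ 0; add h_5 = \tfrac{325}{72}u + \tfrac{5}{2}v^{2} - \tfrac{29}{12}v - \tfrac{679}{72} to the basis.

S(f_1,h_4): lcm = u^{2}v. S = -\tfrac{59}{72}u^{2} - 2uv^{2} + \tfrac{29}{24}uv + \tfrac{11}{72}u - v^{2} - \tfrac{39}{8}v.
  leading term u^{2}: subtract (\tfrac{59}{144})·f_1 from -\tfrac{59}{72}u^{2} - 2uv^{2} + \tfrac{29}{24}uv + \tfrac{11}{72}u - v^{2} - \tfrac{39}{8}v → -2uv^{2} - \tfrac{31}{72}uv + \tfrac{167}{192}u - v^{2} - \tfrac{205}{36}v - \tfrac{767}{192}
  leading term uv^{2}: subtract (\tfrac{2}{3}v)·h_4 from -2uv^{2} - \tfrac{31}{72}uv + \tfrac{167}{192}u - v^{2} - \tfrac{205}{36}v - \tfrac{767}{192} → \tfrac{29}{24}uv + \tfrac{167}{192}u - \tfrac{5}{3}v^{2} - 6v - \tfrac{767}{192}
  leading term uv: subtract (-\tfrac{29}{72})·h_4 from \tfrac{29}{24}uv + \tfrac{167}{192}u - \tfrac{5}{3}v^{2} - 6v - \tfrac{767}{192} → -\tfrac{13}{108}u - \tfrac{5}{3}v^{2} - \tfrac{403}{72}v - \tfrac{823}{216}
  leading term u: subtract (-\tfrac{2}{75})·h_5 from -\tfrac{13}{108}u - \tfrac{5}{3}v^{2} - \tfrac{403}{72}v - \tfrac{823}{216} → -\tfrac{8}{5}v^{2} - \tfrac{3397}{600}v - \tfrac{2437}{600}
  leading term v^{2}: no divisor's leading term divides it; move -\tfrac{8}{5}v^{2} to the remainder.
  leading term v: no divisor's leading term divides it; move -\tfrac{3397}{600}v to the remainder.
  leading term 1: no divisor's leading term divides it; move -\tfrac{2437}{600} to the remainder.
  remainder -\tfrac{8}{5}v^{2} - \tfrac{3397}{600}v - \tfrac{2437}{600} ≠ 0; add h_6 = -\tfrac{8}{5}v^{2} - \tfrac{3397}{600}v - \tfrac{2437}{600} to the basis.

S(f_3,h_4): lcm = u^{2}v. S = -\tfrac{59}{72}u^{2} - \tfrac{5}{3}uv + \tfrac{11}{72}u - \tfrac{5}{2}v^{3} + \tfrac{3}{4}v^{2} + \tfrac{17}{4}v.
  leading term u^{2}: subtract (\tfrac{59}{144})·f_1 from -\tfrac{59}{72}u^{2} - \tfrac{5}{3}uv + \tfrac{11}{72}u - \tfrac{5}{2}v^{3} + \tfrac{3}{4}v^{2} + \tfrac{17}{4}v → -\tfrac{119}{36}uv + \tfrac{167}{192}u - \tfrac{5}{2}v^{3} + \tfrac{3}{4}v^{2} + \tfrac{247}{72}v - \tfrac{767}{192}
  leading term uv: subtract (\tfrac{119}{108})·h_4 from -\tfrac{119}{36}uv + \tfrac{167}{192}u - \tfrac{5}{2}v^{3} + \tfrac{3}{4}v^{2} + \tfrac{247}{72}v - \tfrac{767}{192} → \tfrac{18551}{5184}u - \tfrac{5}{2}v^{3} + \tfrac{3}{4}v^{2} + \tfrac{503}{216}v - \tfrac{23327}{5184}
  leading term u: subtract (\tfrac{1427}{1800})·h_5 from \tfrac{18551}{5184}u - \tfrac{5}{2}v^{3} + \tfrac{3}{4}v^{2} + \tfrac{503}{216}v - \tfrac{23327}{5184} → -\tfrac{5}{2}v^{3} - \tfrac{887}{720}v^{2} + \tfrac{10187}{2400}v + \tfrac{21431}{7200}
  leading term v^{3}: subtract (\tfrac{25}{16}v)·h_6 from -\tfrac{5}{2}v^{3} - \tfrac{887}{720}v^{2} + \tfrac{10187}{2400}v + \tfrac{21431}{7200} → \tfrac{43859}{5760}v^{2} + \tfrac{33891}{3200}v + \tfrac{21431}{7200}
  leading term v^{2}: subtract (-\tfrac{43859}{9216})·h_6 from \tfrac{43859}{5760}v^{2} + \tfrac{33891}{3200}v + \tfrac{21431}{7200} → -\tfrac{3617015}{221184}v - \tfrac{3617015}{221184}
  leading term v: no divisor's leading term divides it; move -\tfrac{3617015}{221184}v to the remainder.
  leading term 1: no divisor's leading term divides it; move -\tfrac{3617015}{221184} to the remainder.
  remainder -\tfrac{3617015}{221184}v - \tfrac{3617015}{221184} ≠ 0; add h_7 = -\tfrac{3617015}{221184}v - \tfrac{3617015}{221184} to the basis.

The other S-polynomials (S(f_2,f_3), S(f_2,h_4), S(f_1,h_5), S(f_2,h_5), S(f_3,h_5), S(h_4,h_5), S(f_1,h_6), S(f_2,h_6), S(f_3,h_6), S(h_4,h_6), S(h_5,h_6), S(f_1,h_7), S(f_2,h_7), S(f_3,h_7), S(h_4,h_7), S(h_5,h_7), S(h_6,h_7)) all reduce to 0 modulo the current basis, so we have a Gröbner basis.
Inter-reduce: drop elements whose leading term is divisible by another's, tail-reduce, and make monic.
Reduced Gröbner basis: {u - 1, v + 1}.
Label its elements g_1 = u - 1, g_2 = v + 1.

Reduce p = u + \tfrac{5}{3}v + \tfrac{2}{3} modulo G:
  leading term u: subtract (1)·g_1 from u + \tfrac{5}{3}v + \tfrac{2}{3} → \tfrac{5}{3}v + \tfrac{5}{3}
  leading term v: subtract (\tfrac{5}{3})·g_2 from \tfrac{5}{3}v + \tfrac{5}{3} → 0
  normal form = 0.
Since the normal form is 0, p ∈ I.

u + \tfrac{5}{3}v + \tfrac{2}{3} lies in I (it reduces to 0).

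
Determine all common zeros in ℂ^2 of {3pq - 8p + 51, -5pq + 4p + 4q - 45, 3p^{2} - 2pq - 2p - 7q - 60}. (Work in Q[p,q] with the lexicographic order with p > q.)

Compute a lex Gröbner basis by Buchberger's algorithm.
f_1 = 3pq - 8p + 51, LT = pq.
f_2 = -5pq + 4p + 4q - 45, LT = pq.
f_3 = 3p^{2} - 2pq - 2p - 7q - 60, LT = p^{2}.

S(f_1,f_2): lcm = pq. S = -\tfrac{28}{15}p + \tfrac{4}{5}q + 8.
  leading term p: no divisor's leading term divides it; move -\tfrac{28}{15}p to the remainder.
  leading term q: no divisor's leading term divides it; move \tfrac{4}{5}q to the remainder.
  leading term 1: no divisor's leading term divides it; move 8 to the remainder.
  remainder -\tfrac{28}{15}p + \tfrac{4}{5}q + 8 ≠ 0; add h_4 = -\tfrac{28}{15}p + \tfrac{4}{5}q + 8 to the basis.

S(f_1,f_3): lcm = p^{2}q. S = -\tfrac{8}{3}p^{2} + \tfrac{2}{3}pq^{2} + \tfrac{2}{3}pq + 17p + \tfrac{7}{3}q^{2} + 20q.
  leading term p^{2}: subtract (-\tfrac{8}{9})·f_3 from -\tfrac{8}{3}p^{2} + \tfrac{2}{3}pq^{2} + \tfrac{2}{3}pq + 17p + \tfrac{7}{3}q^{2} + 20q → \tfrac{2}{3}pq^{2} - \tfrac{10}{9}pq + \tfrac{137}{9}p + \tfrac{7}{3}q^{2} + \tfrac{124}{9}q - \tfrac{160}{3}
  leading term pq^{2}: subtract (\tfrac{2}{9}q)·f_1 from \tfrac{2}{3}pq^{2} - \tfrac{10}{9}pq + \tfrac{137}{9}p + \tfrac{7}{3}q^{2} + \tfrac{124}{9}q - \tfrac{160}{3} → \tfrac{2}{3}pq + \tfrac{137}{9}p + \tfrac{7}{3}q^{2} + \tfrac{22}{9}q - \tfrac{160}{3}
  leading term pq: subtract (\tfrac{2}{9})·f_1 from \tfrac{2}{3}pq + \tfrac{137}{9}p + \tfrac{7}{3}q^{2} + \tfrac{22}{9}q - \tfrac{160}{3} → 17p + \tfrac{7}{3}q^{2} + \tfrac{22}{9}q - \tfrac{194}{3}
  leading term p: subtract (-\tfrac{255}{28})·h_4 from 17p + \tfrac{7}{3}q^{2} + \tfrac{22}{9}q - \tfrac{194}{3} → \tfrac{7}{3}q^{2} + \tfrac{613}{63}q + \tfrac{172}{21}
  leading term q^{2}: no divisor's leading term divides it; move \tfrac{7}{3}q^{2} to the remainder.
  leading term q: no divisor's leading term divides it; move \tfrac{613}{63}q to the remainder.
  leading term 1: no divisor's leading term divides it; move \tfrac{172}{21} to the remainder.
  remainder \tfrac{7}{3}q^{2} + \tfrac{613}{63}q + \tfrac{172}{21} ≠ 0; add h_5 = \tfrac{7}{3}q^{2} + \tfrac{613}{63}q + \tfrac{172}{21} to the basis.

S(f_2,f_3): lcm = p^{2}q. S = -\tfrac{4}{5}p^{2} + \tfrac{2}{3}pq^{2} - \tfrac{2}{15}pq + 9p + \tfrac{7}{3}q^{2} + 20q.
  leading term p^{2}: subtract (-\tfrac{4}{15})·f_3 from -\tfrac{4}{5}p^{2} + \tfrac{2}{3}pq^{2} - \tfrac{2}{15}pq + 9p + \tfrac{7}{3}q^{2} + 20q → \tfrac{2}{3}pq^{2} - \tfrac{2}{3}pq + \tfrac{127}{15}p + \tfrac{7}{3}q^{2} + \tfrac{272}{15}q - 16
  leading term pq^{2}: subtract (\tfrac{2}{9}q)·f_1 from \tfrac{2}{3}pq^{2} - \tfrac{2}{3}pq + \tfrac{127}{15}p + \tfrac{7}{3}q^{2} + \tfrac{272}{15}q - 16 → \tfrac{10}{9}pq + \tfrac{127}{15}p + \tfrac{7}{3}q^{2} + \tfrac{34}{5}q - 16
  leading term pq: subtract (\tfrac{10}{27})·f_1 from \tfrac{10}{9}pq + \tfrac{127}{15}p + \tfrac{7}{3}q^{2} + \tfrac{34}{5}q - 16 → \tfrac{1543}{135}p + \tfrac{7}{3}q^{2} + \tfrac{34}{5}q - \tfrac{314}{9}
  leading term p: subtract (-\tfrac{1543}{252})·h_4 from \tfrac{1543}{135}p + \tfrac{7}{3}q^{2} + \tfrac{34}{5}q - \tfrac{314}{9} → \tfrac{7}{3}q^{2} + \tfrac{737}{63}q + \tfrac{296}{21}
  leading term q^{2}: subtract (1)·h_5 from \tfrac{7}{3}q^{2} + \tfrac{737}{63}q + \tfrac{296}{21} → \tfrac{124}{63}q + \tfrac{124}{21}
  leading term q: no divisor's leading term divides it; move \tfrac{124}{63}q to the remainder.
  leading term 1: no divisor's leading term divides it; move \tfrac{124}{21} to the remainder.
  remainder \tfrac{124}{63}q + \tfrac{124}{21} ≠ 0; add h_6 = \tfrac{124}{63}q + \tfrac{124}{21} to the basis.

The other S-polynomials (S(f_1,h_4), S(f_2,h_4), S(f_3,h_4), S(f_1,h_5), S(f_2,h_5), S(f_3,h_5), S(h_4,h_5), S(f_1,h_6), S(f_2,h_6), S(f_3,h_6), S(h_4,h_6), S(h_5,h_6)) all reduce to 0 modulo the current basis, so we have a Gröbner basis.
Inter-reduce: drop elements whose leading term is divisible by another's, tail-reduce, and make monic.
Reduced Gröbner basis: {p - 3, q + 3}.

Elimination: the polynomial q + 3 lies in the elimination ideal for q, so q ∈ {-3}. For each such q, the remaining basis elements (now univariate) give the rest of the solution.
  q = -3: the earlier basis element becomes p - 3 = 0, giving p = 3 — point (3, -3).
Check: every point annihilates each of the original generators.
A lex Gröbner basis triangularizes the system, enabling back-substitution.

{(3, -3)}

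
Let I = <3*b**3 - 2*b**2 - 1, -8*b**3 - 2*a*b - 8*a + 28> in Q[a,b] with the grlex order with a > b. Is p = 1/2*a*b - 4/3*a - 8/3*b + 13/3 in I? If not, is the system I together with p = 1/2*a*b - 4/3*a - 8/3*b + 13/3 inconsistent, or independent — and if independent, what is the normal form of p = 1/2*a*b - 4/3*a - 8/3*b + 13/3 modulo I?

1/2*a*b - 4/3*a - 8/3*b + 13/3 lies in I (it reduces to 0).

First compute the reduced Gröbner basis of I by Buchberger's algorithm.
f_1 = 3*b**3 - 2*b**2 - 1, LT = b**3.
f_2 = -8*b**3 - 2*a*b - 8*a + 28, LT = b**3.

S(f_1,f_2): lcm = b**3. S = -1/4*a*b - 2/3*b**2 - a + 19/6.
  leading term a*b: no divisor's leading term divides it; move -1/4*a*b to the remainder.
  leading term b**2: no divisor's leading term divides it; move -2/3*b**2 to the remainder.
  leading term a: no divisor's leading term divides it; move -a to the remainder.
  leading term 1: no divisor's leading term divides it; move 19/6 to the remainder.
  remainder -1/4*a*b - 2/3*b**2 - a + 19/6 ≠ 0; add h_3 = -1/4*a*b - 2/3*b**2 - a + 19/6 to the basis.

S(f_1,h_3): lcm = a*b**3. S = -8/3*b**4 - 14/3*a*b**2 + 38/3*b**2 - 1/3*a.
  leading term b**4: subtract (-8/9*b)·f_1 from -8/3*b**4 - 14/3*a*b**2 + 38/3*b**2 - 1/3*a → -14/3*a*b**2 - 16/9*b**3 + 38/3*b**2 - 1/3*a - 8/9*b
  leading term a*b**2: subtract (56/3*b)·h_3 from -14/3*a*b**2 - 16/9*b**3 + 38/3*b**2 - 1/3*a - 8/9*b → 32/3*b**3 + 56/3*a*b + 38/3*b**2 - 1/3*a - 60*b
  leading term b**3: subtract (32/9)·f_1 from 32/3*b**3 + 56/3*a*b + 38/3*b**2 - 1/3*a - 60*b → 56/3*a*b + 178/9*b**2 - 1/3*a - 60*b + 32/9
  leading term a*b: subtract (-224/3)·h_3 from 56/3*a*b + 178/9*b**2 - 1/3*a - 60*b + 32/9 → -30*b**2 - 75*a - 60*b + 240
  leading term b**2: no divisor's leading term divides it; move -30*b**2 to the remainder.
  leading term a: no divisor's leading term divides it; move -75*a to the remainder.
  leading term b: no divisor's leading term divides it; move -60*b to the remainder.
  leading term 1: no divisor's leading term divides it; move 240 to the remainder.
  remainder -30*b**2 - 75*a - 60*b + 240 ≠ 0; add h_4 = -30*b**2 - 75*a - 60*b + 240 to the basis.

S(h_3,h_4): lcm = a*b**2. S = 8/3*b**3 - 5/2*a**2 + 2*a*b + 8*a - 38/3*b.
  leading term b**3: subtract (8/9)·f_1 from 8/3*b**3 - 5/2*a**2 + 2*a*b + 8*a - 38/3*b → -5/2*a**2 + 2*a*b + 16/9*b**2 + 8*a - 38/3*b + 8/9
  leading term a**2: no divisor's leading term divides it; move -5/2*a**2 to the remainder.
  leading term a*b: subtract (-8)·h_3 from 2*a*b + 16/9*b**2 + 8*a - 38/3*b + 8/9 → -32/9*b**2 - 38/3*b + 236/9
  leading term b**2: subtract (16/135)·h_4 from -32/9*b**2 - 38/3*b + 236/9 → 80/9*a - 50/9*b - 20/9
  leading term a: no divisor's leading term divides it; move 80/9*a to the remainder.
  leading term b: no divisor's leading term divides it; move -50/9*b to the remainder.
  leading term 1: no divisor's leading term divides it; move -20/9 to the remainder.
  remainder -5/2*a**2 + 80/9*a - 50/9*b - 20/9 ≠ 0; add h_5 = -5/2*a**2 + 80/9*a - 50/9*b - 20/9 to the basis.

The other S-polynomials (S(f_2,h_3), S(f_1,h_4), S(f_2,h_4), S(f_1,h_5), S(f_2,h_5), S(h_3,h_5), S(h_4,h_5)) all reduce to 0 modulo the current basis, so we have a Gröbner basis.
Inter-reduce: drop elements whose leading term is divisible by another's, tail-reduce, and make monic.
Reduced Gröbner basis: {a**2 - 32/9*a + 20/9*b + 8/9, a*b - 8/3*a - 16/3*b + 26/3, b**2 + 5/2*a + 2*b - 8}.
Label its elements g_1 = a**2 - 32/9*a + 20/9*b + 8/9, g_2 = a*b - 8/3*a - 16/3*b + 26/3, g_3 = b**2 + 5/2*a + 2*b - 8.

Reduce p = 1/2*a*b - 4/3*a - 8/3*b + 13/3 modulo G:
  leading term a*b: subtract (1/2)·g_2 from 1/2*a*b - 4/3*a - 8/3*b + 13/3 → 0
  normal form = 0.
Since the normal form is 0, p ∈ I.

The remainder on division by a Gröbner basis is unique — it is the normal form.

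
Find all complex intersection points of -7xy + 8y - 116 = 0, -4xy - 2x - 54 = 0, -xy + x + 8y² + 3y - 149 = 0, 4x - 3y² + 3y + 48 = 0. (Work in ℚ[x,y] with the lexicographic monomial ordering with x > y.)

Compute a lex Gröbner basis by Buchberger's algorithm.
f_1 = -7xy + 8y - 116, LT = xy.
f_2 = -4xy - 2x - 54, LT = xy.
f_3 = -xy + x + 8y² + 3y - 149, LT = xy.
f_4 = 4x - 3y² + 3y + 48, LT = x.

S(f_1,f_2): lcm = xy. S = -½x - 8/7y + 43/14.
  reduce S modulo (f_1, f_2, f_3, f_4):
  remainder -⅜y² - 43/56y + 127/14 ≠ 0; add h_5 = -⅜y² - 43/56y + 127/14 to the basis.

S(f_1,f_3): lcm = xy. S = x + 8y² + 13/7y - 927/7.
  reduce S modulo (f_1, f_2, f_3, f_4, h_5):
  remainder -353/21y + 1412/21 ≠ 0; add h_6 = -353/21y + 1412/21 to the basis.

The other S-polynomials (S(f_1,f_4), S(f_2,f_3), S(f_2,f_4), S(f_3,f_4), S(f_1,h_5), S(f_2,h_5), S(f_3,h_5), S(f_4,h_5), S(f_1,h_6), S(f_2,h_6), S(f_3,h_6), S(f_4,h_6), S(h_5,h_6)) all reduce to 0 modulo the current basis, so we have a Gröbner basis.
Inter-reduce: drop elements whose leading term is divisible by another's, tail-reduce, and make monic.
Reduced Gröbner basis: {x + 3, y - 4}.

The lex basis is triangular: the last element involves only y. Solving y - 4 = 0 gives y ∈ {4}; substituting each value into the earlier elements determines the remaining variables.
  y = 4: the earlier basis element becomes x + 3 = 0, giving x = -3 — point (-3, 4).

{(-3, 4)}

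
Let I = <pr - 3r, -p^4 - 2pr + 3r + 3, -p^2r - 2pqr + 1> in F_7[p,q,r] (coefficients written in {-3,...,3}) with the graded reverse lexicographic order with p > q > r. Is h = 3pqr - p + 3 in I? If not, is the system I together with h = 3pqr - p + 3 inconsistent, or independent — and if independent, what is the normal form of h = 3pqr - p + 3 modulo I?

Adjoining 3pqr - p + 3 makes the ideal the whole ring: the system is inconsistent.

First compute the reduced Gröbner basis of I by Buchberger's algorithm.
f_1 = pr - 3r, LT = pr.
f_2 = -p^4 - 2pr + 3r + 3, LT = p^4.
f_3 = -p^2r - 2pqr + 1, LT = p^2r.

S(f_1,f_2): lcm = p^4r. S = -3p^3r - 2pr^2 + 3r^2 + 3r.
  leading term p^3r: subtract (-3p^2)·f_1 from -3p^3r - 2pr^2 + 3r^2 + 3r → -2p^2r - 2pr^2 + 3r^2 + 3r
  leading term p^2r: subtract (-2p)·f_1 from -2p^2r - 2pr^2 + 3r^2 + 3r → -2pr^2 + pr + 3r^2 + 3r
  leading term pr^2: subtract (-2r)·f_1 from -2pr^2 + pr + 3r^2 + 3r → pr - 3r^2 + 3r
  leading term pr: subtract (1)·f_1 from pr - 3r^2 + 3r → -3r^2 - r
  leading term r^2: no divisor's leading term divides it; move -3r^2 to the remainder.
  leading term r: no divisor's leading term divides it; move -r to the remainder.
  remainder -3r^2 - r ≠ 0; add k_4 = -3r^2 - r to the basis.

S(f_1,f_3): lcm = p^2r. S = -2pqr - 3pr + 1.
  leading term pqr: subtract (-2q)·f_1 from -2pqr - 3pr + 1 → -3pr + qr + 1
  leading term pr: subtract (-3)·f_1 from -3pr + qr + 1 → qr - 2r + 1
  leading term qr: no divisor's leading term divides it; move qr to the remainder.
  leading term r: no divisor's leading term divides it; move -2r to the remainder.
  leading term 1: no divisor's leading term divides it; move 1 to the remainder.
  remainder qr - 2r + 1 ≠ 0; add k_5 = qr - 2r + 1 to the basis.

S(f_2,f_3): lcm = p^4r. S = -2p^3qr + 2pr^2 + p^2 - 3r^2 - 3r.
  leading term p^3qr: subtract (-2p^2q)·f_1 from -2p^3qr + 2pr^2 + p^2 - 3r^2 - 3r → p^2qr + 2pr^2 + p^2 - 3r^2 - 3r
  leading term p^2qr: subtract (pq)·f_1 from p^2qr + 2pr^2 + p^2 - 3r^2 - 3r → 3pqr + 2pr^2 + p^2 - 3r^2 - 3r
  leading term pqr: subtract (3q)·f_1 from 3pqr + 2pr^2 + p^2 - 3r^2 - 3r → 2pr^2 + p^2 + 2qr - 3r^2 - 3r
  leading term pr^2: subtract (2r)·f_1 from 2pr^2 + p^2 + 2qr - 3r^2 - 3r → p^2 + 2qr + 3r^2 - 3r
  leading term p^2: no divisor's leading term divides it; move p^2 to the remainder.
  leading term qr: subtract (2)·k_5 from 2qr + 3r^2 - 3r → 3r^2 + r - 2
  leading term r^2: subtract (-1)·k_4 from 3r^2 + r - 2 → -2
  leading term 1: no divisor's leading term divides it; move -2 to the remainder.
  remainder p^2 - 2 ≠ 0; add k_6 = p^2 - 2 to the basis.

S(f_3,k_4): lcm = p^2r^2. S = 2pqr^2 + 2p^2r - r.
  leading term pqr^2: subtract (2qr)·f_1 from 2pqr^2 + 2p^2r - r → 2p^2r - qr^2 - r
  leading term p^2r: subtract (2p)·f_1 from 2p^2r - qr^2 - r → -qr^2 - pr - r
  leading term qr^2: subtract (-2q)·k_4 from -qr^2 - pr - r → -pr - 2qr - r
  leading term pr: subtract (-1)·f_1 from -pr - 2qr - r → -2qr + 3r
  leading term qr: subtract (-2)·k_5 from -2qr + 3r → -r + 2
  leading term r: no divisor's leading term divides it; move -r to the remainder.
  leading term 1: no divisor's leading term divides it; move 2 to the remainder.
  remainder -r + 2 ≠ 0; add k_7 = -r + 2 to the basis.

S(f_1,k_5): lcm = pqr. S = 2pr - 3qr - p.
  leading term pr: subtract (2)·f_1 from 2pr - 3qr - p → -3qr - p - r
  leading term qr: subtract (-3)·k_5 from -3qr - p - r → -p + 3
  leading term p: no divisor's leading term divides it; move -p to the remainder.
  leading term 1: no divisor's leading term divides it; move 3 to the remainder.
  remainder -p + 3 ≠ 0; add k_8 = -p + 3 to the basis.

S(k_5,k_7): lcm = qr. S = 2q - 2r + 1.
  leading term q: no divisor's leading term divides it; move 2q to the remainder.
  leading term r: subtract (2)·k_7 from -2r + 1 → -3
  leading term 1: no divisor's leading term divides it; move -3 to the remainder.
  remainder 2q - 3 ≠ 0; add k_9 = 2q - 3 to the basis.

The other S-polynomials (S(f_1,k_4), S(f_2,k_4), S(f_2,k_5), S(f_3,k_5), S(k_4,k_5), S(f_1,k_6), S(f_2,k_6), S(f_3,k_6), S(k_4,k_6), S(k_5,k_6), S(f_1,k_7), S(f_2,k_7), S(f_3,k_7), S(k_4,k_7), S(k_6,k_7), S(f_1,k_8), S(f_2,k_8), S(f_3,k_8), S(k_4,k_8), S(k_5,k_8), S(k_6,k_8), S(k_7,k_8), S(f_1,k_9), S(f_2,k_9), S(f_3,k_9), S(k_4,k_9), S(k_5,k_9), S(k_6,k_9), S(k_7,k_9), S(k_8,k_9)) all reduce to 0 modulo the current basis, so we have a Gröbner basis.
Inter-reduce: drop elements whose leading term is divisible by another's, tail-reduce, and make monic.
Reduced Gröbner basis: {p - 3, q + 2, r - 2}.
Label its elements g_1 = p - 3, g_2 = q + 2, g_3 = r - 2.

Reduce h = 3pqr - p + 3 modulo G:
  leading term pqr: subtract (3qr)·g_1 from 3pqr - p + 3 → 2qr - p + 3
  leading term qr: subtract (2r)·g_2 from 2qr - p + 3 → -p + 3r + 3
  leading term p: subtract (-1)·g_1 from -p + 3r + 3 → 3r
  leading term r: subtract (3)·g_3 from 3r → -1
  leading term 1: no divisor's leading term divides it; move -1 to the remainder.
  normal form = -1.
The normal form is nonzero, so h ∉ I. Since h minus its normal form lies in I, I + (h) = I + (n) where n = -1; decide whether this ideal is the whole ring.
Here n = -1 is a nonzero constant, hence a unit: 1 ∈ I + (h), the Gröbner basis of I + (h) is {1}, and the enlarged system has no common solution — adjoining h is inconsistent.

The remainder on division by a Gröbner basis is unique — it is the normal form.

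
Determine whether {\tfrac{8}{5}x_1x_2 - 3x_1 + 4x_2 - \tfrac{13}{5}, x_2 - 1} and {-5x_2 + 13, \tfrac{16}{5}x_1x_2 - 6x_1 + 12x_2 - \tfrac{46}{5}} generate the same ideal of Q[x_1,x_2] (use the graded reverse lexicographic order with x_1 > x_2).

No, the ideals differ.

Equality of ideals is decidable: compute both reduced Gröbner bases (unique for the ordering) and check whether they agree.
Buchberger on the first generating set:
f_1 = \tfrac{8}{5}x_1x_2 - 3x_1 + 4x_2 - \tfrac{13}{5}, LT = x_1x_2.
f_2 = x_2 - 1, LT = x_2.

S(f_1,f_2): lcm = x_1x_2. S = -\tfrac{7}{8}x_1 + \tfrac{5}{2}x_2 - \tfrac{13}{8}.
  reduce S modulo (f_1, f_2):
  remainder -\tfrac{7}{8}x_1 + \tfrac{7}{8} ≠ 0; add g_3 = -\tfrac{7}{8}x_1 + \tfrac{7}{8} to the basis.

The other S-polynomials (S(f_1,g_3), S(f_2,g_3)) all reduce to 0 modulo the current basis, so we have a Gröbner basis.
Inter-reduce: drop elements whose leading term is divisible by another's, tail-reduce, and make monic.
Reduced Gröbner basis: {x_1 - 1, x_2 - 1}.

Buchberger on the second generating set:
h_1 = -5x_2 + 13, LT = x_2.
h_2 = \tfrac{16}{5}x_1x_2 - 6x_1 + 12x_2 - \tfrac{46}{5}, LT = x_1x_2.

S(h_1,h_2): lcm = x_1x_2. S = -\tfrac{29}{40}x_1 - \tfrac{15}{4}x_2 + \tfrac{23}{8}.
  reduce S modulo (h_1, h_2):
  remainder -\tfrac{29}{40}x_1 - \tfrac{55}{8} ≠ 0; add k_3 = -\tfrac{29}{40}x_1 - \tfrac{55}{8} to the basis.

The other S-polynomials (S(h_1,k_3), S(h_2,k_3)) all reduce to 0 modulo the current basis, so we have a Gröbner basis.
Inter-reduce: drop elements whose leading term is divisible by another's, tail-reduce, and make monic.
Reduced Gröbner basis: {x_1 + \tfrac{275}{29}, x_2 - \tfrac{13}{5}}.

The bases are distinct; the ideals are different.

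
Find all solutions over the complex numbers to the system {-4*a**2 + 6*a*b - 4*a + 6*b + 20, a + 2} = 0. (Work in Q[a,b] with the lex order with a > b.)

{(-2, 2)}

Compute a lex Gröbner basis by Buchberger's algorithm.
f_1 = -4*a**2 + 6*a*b - 4*a + 6*b + 20, LT = a**2.
f_2 = a + 2, LT = a.

S(f_1,f_2): lcm = a**2. S = -3/2*a*b - a - 3/2*b - 5.
  reduce S modulo (f_1, f_2):
  remainder 3/2*b - 3 ≠ 0; add h_3 = 3/2*b - 3 to the basis.

The other S-polynomials (S(f_1,h_3), S(f_2,h_3)) all reduce to 0 modulo the current basis, so we have a Gröbner basis.
Inter-reduce: drop elements whose leading term is divisible by another's, tail-reduce, and make monic.
Reduced Gröbner basis: {a + 2, b - 2}.

Elimination: the polynomial b - 2 lies in the elimination ideal for b, so b ∈ {2}. For each such b, the remaining basis elements (now univariate) give the rest of the solution.
  b = 2: the earlier basis element becomes a + 2 = 0, giving a = -2 — point (-2, 2).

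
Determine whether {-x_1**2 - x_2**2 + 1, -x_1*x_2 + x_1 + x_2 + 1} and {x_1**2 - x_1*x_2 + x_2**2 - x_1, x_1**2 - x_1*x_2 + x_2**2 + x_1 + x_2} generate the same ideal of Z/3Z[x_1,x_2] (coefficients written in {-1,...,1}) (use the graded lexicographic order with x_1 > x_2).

No, the ideals differ.

Since reduced Gröbner bases are canonical representatives of ideals under a given ordering, it suffices to compute and compare them.
Buchberger on the first generating set:
f_1 = -x_1**2 - x_2**2 + 1, LT = x_1**2.
f_2 = -x_1*x_2 + x_1 + x_2 + 1, LT = x_1*x_2.

S(f_1,f_2): lcm = x_1**2*x_2. S = x_2**3 + x_1**2 + x_1*x_2 + x_1 - x_2.
  reduce S modulo (f_1, f_2):
  remainder x_2**3 - x_2**2 - x_1 - 1 ≠ 0; add g_3 = x_2**3 - x_2**2 - x_1 - 1 to the basis.

The other S-polynomials (S(f_1,g_3), S(f_2,g_3)) all reduce to 0 modulo the current basis, so we have a Gröbner basis.
Inter-reduce: drop elements whose leading term is divisible by another's, tail-reduce, and make monic.
Reduced Gröbner basis: {x_2**3 - x_2**2 - x_1 - 1, x_1**2 + x_2**2 - 1, x_1*x_2 - x_1 - x_2 - 1}.

Buchberger on the second generating set:
h_1 = x_1**2 - x_1*x_2 + x_2**2 - x_1, LT = x_1**2.
h_2 = x_1**2 - x_1*x_2 + x_2**2 + x_1 + x_2, LT = x_1**2.

S(h_1,h_2): lcm = x_1**2. S = x_1 - x_2.
  reduce S modulo (h_1, h_2):
  remainder x_1 - x_2 ≠ 0; add k_3 = x_1 - x_2 to the basis.

S(h_1,k_3): lcm = x_1**2. S = x_2**2 - x_1.
  reduce S modulo (h_1, h_2, k_3):
  remainder x_2**2 - x_2 ≠ 0; add k_4 = x_2**2 - x_2 to the basis.

The other S-polynomials (S(h_2,k_3), S(h_1,k_4), S(h_2,k_4), S(k_3,k_4)) all reduce to 0 modulo the current basis, so we have a Gröbner basis.
Inter-reduce: drop elements whose leading term is divisible by another's, tail-reduce, and make monic.
Reduced Gröbner basis: {x_2**2 - x_2, x_1 - x_2}.

Since the reduced bases disagree, the two ideals are not the same.
The same test decides containment: I ⊆ J iff every generator of I reduces to 0 modulo a Gröbner basis of J.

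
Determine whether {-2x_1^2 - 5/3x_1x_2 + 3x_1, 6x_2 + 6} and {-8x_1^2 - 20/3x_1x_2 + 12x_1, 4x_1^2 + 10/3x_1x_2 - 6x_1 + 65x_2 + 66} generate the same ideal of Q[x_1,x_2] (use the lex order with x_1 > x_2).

For a fixed monomial order, each ideal has a unique reduced Gröbner basis; comparing bases decides equality.
Buchberger on the first generating set:
f_1 = -2x_1^2 - 5/3x_1x_2 + 3x_1, LT = x_1^2.
f_2 = 6x_2 + 6, LT = x_2.

The S-polynomials (S(f_1,f_2)) all reduce to 0 modulo the current basis, so we have a Gröbner basis.
Inter-reduce: drop elements whose leading term is divisible by another's, tail-reduce, and make monic.
Reduced Gröbner basis: {x_1^2 - 7/3x_1, x_2 + 1}.

Buchberger on the second generating set:
h_1 = -8x_1^2 - 20/3x_1x_2 + 12x_1, LT = x_1^2.
h_2 = 4x_1^2 + 10/3x_1x_2 - 6x_1 + 65x_2 + 66, LT = x_1^2.

S(h_1,h_2): lcm = x_1^2. S = -65/4x_2 - 33/2.
  leading term x_2: no divisor's leading term divides it; move -65/4x_2 to the remainder.
  leading term 1: no divisor's leading term divides it; move -33/2 to the remainder.
  remainder -65/4x_2 - 33/2 ≠ 0; add k_3 = -65/4x_2 - 33/2 to the basis.

The other S-polynomials (S(h_1,k_3), S(h_2,k_3)) all reduce to 0 modulo the current basis, so we have a Gröbner basis.
Inter-reduce: drop elements whose leading term is divisible by another's, tail-reduce, and make monic.
Reduced Gröbner basis: {x_1^2 - 61/26x_1, x_2 + 66/65}.

These differ, so the ideals are not equal.

No, the ideals differ.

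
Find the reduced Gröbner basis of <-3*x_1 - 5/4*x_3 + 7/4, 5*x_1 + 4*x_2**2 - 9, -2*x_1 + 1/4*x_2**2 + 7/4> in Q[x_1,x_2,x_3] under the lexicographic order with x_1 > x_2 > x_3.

G = {x_1 - 1, x_2**2 - 1, x_3 + 1}

f_1 = -3*x_1 - 5/4*x_3 + 7/4, LT = x_1.
f_2 = 5*x_1 + 4*x_2**2 - 9, LT = x_1.
f_3 = -2*x_1 + 1/4*x_2**2 + 7/4, LT = x_1.

S(f_1,f_2): lcm = x_1. S = -4/5*x_2**2 + 5/12*x_3 + 73/60.
  leading term x_2**2: no divisor's leading term divides it; move -4/5*x_2**2 to the remainder.
  leading term x_3: no divisor's leading term divides it; move 5/12*x_3 to the remainder.
  leading term 1: no divisor's leading term divides it; move 73/60 to the remainder.
  remainder -4/5*x_2**2 + 5/12*x_3 + 73/60 ≠ 0; add g_4 = -4/5*x_2**2 + 5/12*x_3 + 73/60 to the basis.

S(f_1,f_3): lcm = x_1. S = 1/8*x_2**2 + 5/12*x_3 + 7/24.
  leading term x_2**2: subtract (-5/32)·g_4 from 1/8*x_2**2 + 5/12*x_3 + 7/24 → 185/384*x_3 + 185/384
  leading term x_3: no divisor's leading term divides it; move 185/384*x_3 to the remainder.
  leading term 1: no divisor's leading term divides it; move 185/384 to the remainder.
  remainder 185/384*x_3 + 185/384 ≠ 0; add g_5 = 185/384*x_3 + 185/384 to the basis.

The other S-polynomials (S(f_2,f_3), S(f_1,g_4), S(f_2,g_4), S(f_3,g_4), S(f_1,g_5), S(f_2,g_5), S(f_3,g_5), S(g_4,g_5)) all reduce to 0 modulo the current basis, so we have a Gröbner basis.
Inter-reduce: drop elements whose leading term is divisible by another's, tail-reduce, and make monic.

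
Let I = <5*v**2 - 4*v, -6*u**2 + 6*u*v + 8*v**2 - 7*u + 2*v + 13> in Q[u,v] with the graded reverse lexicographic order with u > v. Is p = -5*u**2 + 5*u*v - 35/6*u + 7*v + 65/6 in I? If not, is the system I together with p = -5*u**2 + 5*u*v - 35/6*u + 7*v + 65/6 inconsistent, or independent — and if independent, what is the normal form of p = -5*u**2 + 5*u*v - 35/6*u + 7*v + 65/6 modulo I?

-5*u**2 + 5*u*v - 35/6*u + 7*v + 65/6 lies in I (it reduces to 0).

First compute the reduced Gröbner basis of I by Buchberger's algorithm.
f_1 = 5*v**2 - 4*v, LT = v**2.
f_2 = -6*u**2 + 6*u*v + 8*v**2 - 7*u + 2*v + 13, LT = u**2.

The S-polynomials (S(f_1,f_2)) all reduce to 0 modulo the current basis, so we have a Gröbner basis.
Inter-reduce: drop elements whose leading term is divisible by another's, tail-reduce, and make monic.
Reduced Gröbner basis: {u**2 - u*v + 7/6*u - 7/5*v - 13/6, v**2 - 4/5*v}.
Label its elements g_1 = u**2 - u*v + 7/6*u - 7/5*v - 13/6, g_2 = v**2 - 4/5*v.

Reduce p = -5*u**2 + 5*u*v - 35/6*u + 7*v + 65/6 modulo G:
  leading term u**2: subtract (-5)·g_1 from -5*u**2 + 5*u*v - 35/6*u + 7*v + 65/6 → 0
  normal form = 0.
Since the normal form is 0, p ∈ I.

Ideal membership is decidable via reduction modulo a Gröbner basis.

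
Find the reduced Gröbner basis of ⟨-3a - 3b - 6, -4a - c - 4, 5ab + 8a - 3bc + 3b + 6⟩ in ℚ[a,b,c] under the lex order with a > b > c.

f_1 = -3a - 3b - 6, LT = a.
f_2 = -4a - c - 4, LT = a.
f_3 = 5ab + 8a - 3bc + 3b + 6, LT = ab.

S(f_1,f_2): lcm = a. S = b - ¼c + 1.
  leading term b: no divisor's leading term divides it; move b to the remainder.
  leading term c: no divisor's leading term divides it; move -¼c to the remainder.
  leading term 1: no divisor's leading term divides it; move 1 to the remainder.
  remainder b - ¼c + 1 ≠ 0; add g_4 = b - ¼c + 1 to the basis.

S(f_1,f_3): lcm = ab. S = -8/5a + b² + ⅗bc + 7/5b - 6/5.
  leading term a: subtract (8/15)·f_1 from -8/5a + b² + ⅗bc + 7/5b - 6/5 → b² + ⅗bc + 3b + 2
  leading term b²: subtract (b)·g_4 from b² + ⅗bc + 3b + 2 → 17/20bc + 2b + 2
  leading term bc: subtract (17/20c)·g_4 from 17/20bc + 2b + 2 → 2b + 17/80c² - 17/20c + 2
  leading term b: subtract (2)·g_4 from 2b + 17/80c² - 17/20c + 2 → 17/80c² - 7/20c
  leading term c²: no divisor's leading term divides it; move 17/80c² to the remainder.
  leading term c: no divisor's leading term divides it; move -7/20c to the remainder.
  remainder 17/80c² - 7/20c ≠ 0; add g_5 = 17/80c² - 7/20c to the basis.

The other S-polynomials (S(f_2,f_3), S(f_1,g_4), S(f_2,g_4), S(f_3,g_4), S(f_1,g_5), S(f_2,g_5), S(f_3,g_5), S(g_4,g_5)) all reduce to 0 modulo the current basis, so we have a Gröbner basis.
Inter-reduce: drop elements whose leading term is divisible by another's, tail-reduce, and make monic.

G = {a + ¼c + 1, b - ¼c + 1, c² - 28/17c}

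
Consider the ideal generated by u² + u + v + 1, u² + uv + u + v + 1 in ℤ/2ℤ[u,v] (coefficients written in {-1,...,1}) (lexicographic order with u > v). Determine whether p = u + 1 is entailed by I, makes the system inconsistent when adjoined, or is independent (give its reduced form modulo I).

First compute the reduced Gröbner basis of I by Buchberger's algorithm.
f_1 = u² + u + v + 1, LT = u².
f_2 = u² + uv + u + v + 1, LT = u².

S(f_1,f_2): lcm = u². S = uv.
  leading term uv: no divisor's leading term divides it; move uv to the remainder.
  remainder uv ≠ 0; add h_3 = uv to the basis.

S(f_1,h_3): lcm = u²v. S = uv + v² + v.
  leading term uv: subtract (1)·h_3 from uv + v² + v → v² + v
  leading term v²: no divisor's leading term divides it; move v² to the remainder.
  leading term v: no divisor's leading term divides it; move v to the remainder.
  remainder v² + v ≠ 0; add h_4 = v² + v to the basis.

The other S-polynomials (S(f_2,h_3), S(f_1,h_4), S(f_2,h_4), S(h_3,h_4)) all reduce to 0 modulo the current basis, so we have a Gröbner basis.
Inter-reduce: drop elements whose leading term is divisible by another's, tail-reduce, and make monic.
Reduced Gröbner basis: {u² + u + v + 1, uv, v² + v}.
Label its elements g_1 = u² + u + v + 1, g_2 = uv, g_3 = v² + v.

Reduce p = u + 1 modulo G:
  leading term u: no divisor's leading term divides it; move u to the remainder.
  leading term 1: no divisor's leading term divides it; move 1 to the remainder.
  normal form = u + 1.
The normal form is nonzero, so p ∉ I. Since p minus its normal form lies in I, I + (p) = I + (r) where r = u + 1; decide whether this ideal is the whole ring.
Run Buchberger on G together with r (pairs among the g_i already reduce to 0 since G is a Gröbner basis):
g_1 = u² + u + v + 1, LT = u².
g_2 = uv, LT = uv.
g_3 = v² + v, LT = v².
r = u + 1, LT = u.

S(g_1,r): lcm = u². S = v + 1.
  leading term v: no divisor's leading term divides it; move v to the remainder.
  leading term 1: no divisor's leading term divides it; move 1 to the remainder.
  remainder v + 1 ≠ 0; add m_5 = v + 1 to the basis.

S(g_2,r): lcm = uv. S = v.
  leading term v: subtract (1)·m_5 from v → 1
  leading term 1: no divisor's leading term divides it; move 1 to the remainder.
  remainder 1 ≠ 0; add m_6 = 1 to the basis.

The other S-polynomials (S(g_1,g_2), S(g_1,g_3), S(g_2,g_3), S(g_3,r), S(g_1,m_5), S(g_2,m_5), S(g_3,m_5), S(r,m_5), S(g_1,m_6), S(g_2,m_6), S(g_3,m_6), S(r,m_6), S(m_5,m_6)) all reduce to 0 modulo the current basis, so we have a Gröbner basis.
Inter-reduce: drop elements whose leading term is divisible by another's, tail-reduce, and make monic.
Reduced Gröbner basis: {1}.
The reduced Gröbner basis of I + (p) is {1}: the ideal is the whole ring, so the enlarged system has no common solution — adjoining p is inconsistent.

Adjoining u + 1 makes the ideal the whole ring: the system is inconsistent.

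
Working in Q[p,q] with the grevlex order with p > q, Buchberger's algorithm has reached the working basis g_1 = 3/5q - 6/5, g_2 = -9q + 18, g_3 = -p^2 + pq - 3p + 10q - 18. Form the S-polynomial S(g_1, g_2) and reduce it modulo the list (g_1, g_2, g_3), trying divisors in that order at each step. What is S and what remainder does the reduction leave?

S(g_1, g_2) = 0; remainder on division = 0.

lcm(LM(g_1), LM(g_2)) = q.
S = (lcm/LT(g_1))·g_1 − (lcm/LT(g_2))·g_2 = 0.
Reduce S modulo (g_1, g_2, g_3) in that order:
The remainder is 0, so this S-polynomial contributes no new basis element.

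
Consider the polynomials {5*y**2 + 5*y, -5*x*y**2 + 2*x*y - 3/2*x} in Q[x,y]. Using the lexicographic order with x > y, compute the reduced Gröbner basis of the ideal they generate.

G = {x, y**2 + y}

f_1 = 5*y**2 + 5*y, LT = y**2.
f_2 = -5*x*y**2 + 2*x*y - 3/2*x, LT = x*y**2.

S(f_1,f_2): lcm = x*y**2. S = 7/5*x*y - 3/10*x.
  reduce S modulo (f_1, f_2):
  remainder 7/5*x*y - 3/10*x ≠ 0; add g_3 = 7/5*x*y - 3/10*x to the basis.

S(f_1,g_3): lcm = x*y**2. S = 17/14*x*y.
  reduce S modulo (f_1, f_2, g_3):
  remainder 51/196*x ≠ 0; add g_4 = 51/196*x to the basis.

The other S-polynomials (S(f_2,g_3), S(f_1,g_4), S(f_2,g_4), S(g_3,g_4)) all reduce to 0 modulo the current basis, so we have a Gröbner basis.
Inter-reduce: drop elements whose leading term is divisible by another's, tail-reduce, and make monic.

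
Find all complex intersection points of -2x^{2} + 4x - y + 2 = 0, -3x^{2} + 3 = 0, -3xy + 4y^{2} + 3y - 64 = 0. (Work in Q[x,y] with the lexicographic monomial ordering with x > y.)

{(1, 4)}

Compute a lex Gröbner basis by Buchberger's algorithm.
f_1 = -2x^{2} + 4x - y + 2, LT = x^{2}.
f_2 = -3x^{2} + 3, LT = x^{2}.
f_3 = -3xy + 4y^{2} + 3y - 64, LT = xy.

S(f_1,f_2): lcm = x^{2}. S = -2x + \tfrac{1}{2}y.
  leading term x: no divisor's leading term divides it; move -2x to the remainder.
  leading term y: no divisor's leading term divides it; move \tfrac{1}{2}y to the remainder.
  remainder -2x + \tfrac{1}{2}y ≠ 0; add h_4 = -2x + \tfrac{1}{2}y to the basis.

S(f_1,f_3): lcm = x^{2}y. S = \tfrac{4}{3}xy^{2} - xy - \tfrac{64}{3}x + \tfrac{1}{2}y^{2} - y.
  leading term xy^{2}: subtract (-\tfrac{4}{9}y)·f_3 from \tfrac{4}{3}xy^{2} - xy - \tfrac{64}{3}x + \tfrac{1}{2}y^{2} - y → -xy - \tfrac{64}{3}x + \tfrac{16}{9}y^{3} + \tfrac{11}{6}y^{2} - \tfrac{265}{9}y
  leading term xy: subtract (\tfrac{1}{3})·f_3 from -xy - \tfrac{64}{3}x + \tfrac{16}{9}y^{3} + \tfrac{11}{6}y^{2} - \tfrac{265}{9}y → -\tfrac{64}{3}x + \tfrac{16}{9}y^{3} + \tfrac{1}{2}y^{2} - \tfrac{274}{9}y + \tfrac{64}{3}
  leading term x: subtract (\tfrac{32}{3})·h_4 from -\tfrac{64}{3}x + \tfrac{16}{9}y^{3} + \tfrac{1}{2}y^{2} - \tfrac{274}{9}y + \tfrac{64}{3} → \tfrac{16}{9}y^{3} + \tfrac{1}{2}y^{2} - \tfrac{322}{9}y + \tfrac{64}{3}
  leading term y^{3}: no divisor's leading term divides it; move \tfrac{16}{9}y^{3} to the remainder.
  leading term y^{2}: no divisor's leading term divides it; move \tfrac{1}{2}y^{2} to the remainder.
  leading term y: no divisor's leading term divides it; move -\tfrac{322}{9}y to the remainder.
  leading term 1: no divisor's leading term divides it; move \tfrac{64}{3} to the remainder.
  remainder \tfrac{16}{9}y^{3} + \tfrac{1}{2}y^{2} - \tfrac{322}{9}y + \tfrac{64}{3} ≠ 0; add h_5 = \tfrac{16}{9}y^{3} + \tfrac{1}{2}y^{2} - \tfrac{322}{9}y + \tfrac{64}{3} to the basis.

S(f_2,f_3): lcm = x^{2}y. S = \tfrac{4}{3}xy^{2} + xy - \tfrac{64}{3}x - y.
  leading term xy^{2}: subtract (-\tfrac{4}{9}y)·f_3 from \tfrac{4}{3}xy^{2} + xy - \tfrac{64}{3}x - y → xy - \tfrac{64}{3}x + \tfrac{16}{9}y^{3} + \tfrac{4}{3}y^{2} - \tfrac{265}{9}y
  leading term xy: subtract (-\tfrac{1}{3})·f_3 from xy - \tfrac{64}{3}x + \tfrac{16}{9}y^{3} + \tfrac{4}{3}y^{2} - \tfrac{265}{9}y → -\tfrac{64}{3}x + \tfrac{16}{9}y^{3} + \tfrac{8}{3}y^{2} - \tfrac{256}{9}y - \tfrac{64}{3}
  leading term x: subtract (\tfrac{32}{3})·h_4 from -\tfrac{64}{3}x + \tfrac{16}{9}y^{3} + \tfrac{8}{3}y^{2} - \tfrac{256}{9}y - \tfrac{64}{3} → \tfrac{16}{9}y^{3} + \tfrac{8}{3}y^{2} - \tfrac{304}{9}y - \tfrac{64}{3}
  leading term y^{3}: subtract (1)·h_5 from \tfrac{16}{9}y^{3} + \tfrac{8}{3}y^{2} - \tfrac{304}{9}y - \tfrac{64}{3} → \tfrac{13}{6}y^{2} + 2y - \tfrac{128}{3}
  leading term y^{2}: no divisor's leading term divides it; move \tfrac{13}{6}y^{2} to the remainder.
  leading term y: no divisor's leading term divides it; move 2y to the remainder.
  leading term 1: no divisor's leading term divides it; move -\tfrac{128}{3} to the remainder.
  remainder \tfrac{13}{6}y^{2} + 2y - \tfrac{128}{3} ≠ 0; add h_6 = \tfrac{13}{6}y^{2} + 2y - \tfrac{128}{3} to the basis.

S(f_1,h_4): lcm = x^{2}. S = \tfrac{1}{4}xy - 2x + \tfrac{1}{2}y - 1.
  leading term xy: subtract (-\tfrac{1}{12})·f_3 from \tfrac{1}{4}xy - 2x + \tfrac{1}{2}y - 1 → -2x + \tfrac{1}{3}y^{2} + \tfrac{3}{4}y - \tfrac{19}{3}
  leading term x: subtract (1)·h_4 from -2x + \tfrac{1}{3}y^{2} + \tfrac{3}{4}y - \tfrac{19}{3} → \tfrac{1}{3}y^{2} + \tfrac{1}{4}y - \tfrac{19}{3}
  leading term y^{2}: subtract (\tfrac{2}{13})·h_6 from \tfrac{1}{3}y^{2} + \tfrac{1}{4}y - \tfrac{19}{3} → -\tfrac{3}{52}y + \tfrac{3}{13}
  leading term y: no divisor's leading term divides it; move -\tfrac{3}{52}y to the remainder.
  leading term 1: no divisor's leading term divides it; move \tfrac{3}{13} to the remainder.
  remainder -\tfrac{3}{52}y + \tfrac{3}{13} ≠ 0; add h_7 = -\tfrac{3}{52}y + \tfrac{3}{13} to the basis.

The other S-polynomials (S(f_2,h_4), S(f_3,h_4), S(f_1,h_5), S(f_2,h_5), S(f_3,h_5), S(h_4,h_5), S(f_1,h_6), S(f_2,h_6), S(f_3,h_6), S(h_4,h_6), S(h_5,h_6), S(f_1,h_7), S(f_2,h_7), S(f_3,h_7), S(h_4,h_7), S(h_5,h_7), S(h_6,h_7)) all reduce to 0 modulo the current basis, so we have a Gröbner basis.
Inter-reduce: drop elements whose leading term is divisible by another's, tail-reduce, and make monic.
Reduced Gröbner basis: {x - 1, y - 4}.

Elimination: the polynomial y - 4 lies in the elimination ideal for y, so y ∈ {4}. For each such y, the remaining basis elements (now univariate) give the rest of the solution.
  y = 4: the earlier basis element becomes x - 1 = 0, giving x = 1 — point (1, 4).
This is the nonlinear analogue of row-reducing a linear system.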